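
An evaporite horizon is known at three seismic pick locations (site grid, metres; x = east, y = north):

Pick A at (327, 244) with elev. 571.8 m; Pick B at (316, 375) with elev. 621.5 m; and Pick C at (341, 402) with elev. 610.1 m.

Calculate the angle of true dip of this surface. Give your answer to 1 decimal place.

40.5°

Let the plane be z = a·x + b·y + c.
Pick B−Pick A: −11a + 131b = 49.7;  Pick C−Pick A: 14a + 158b = 38.3.
Solving gives a = −0.79376, b = 0.31274.
Gradient magnitude |∇z| = √(a² + b²) = √(0.63005 + 0.09781) = 0.85314.
True dip = arctan(0.85314) = 40.5°, dipping toward ESE (azimuth ≈ 112°).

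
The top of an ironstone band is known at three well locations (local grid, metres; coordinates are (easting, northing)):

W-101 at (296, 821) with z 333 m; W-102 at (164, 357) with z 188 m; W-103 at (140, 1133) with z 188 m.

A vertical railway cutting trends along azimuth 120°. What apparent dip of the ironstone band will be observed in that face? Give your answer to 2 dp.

Two edge vectors: W-101→W-102 = (-132, -464, -145), W-101→W-103 = (-156, 312, -145).
Normal n = (W-101→W-102) × (W-101→W-103) = (112520, 3480, -113568).
So ∂z/∂E = −n_x/n_z = 0.99077 and ∂z/∂N = −n_y/n_z = 0.03064.
Unit vector along 120° is (sin 120°, cos 120°) = (0.8660, -0.5000).
Slope in that direction = a·(0.8660) + b·(-0.5000) = 0.84271.
Apparent dip = arctan|0.84271| = 40.12° (true dip is 44.7°, so apparent ≤ true as expected).

40.12°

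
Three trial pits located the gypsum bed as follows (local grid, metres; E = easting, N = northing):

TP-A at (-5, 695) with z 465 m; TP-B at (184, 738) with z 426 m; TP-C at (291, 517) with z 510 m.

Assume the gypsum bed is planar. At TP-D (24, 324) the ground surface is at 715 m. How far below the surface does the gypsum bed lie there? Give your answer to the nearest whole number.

93 m

Let the plane be z = a·E + b·N + c.
TP-B−TP-A: 189a + 43b = −39;  TP-C−TP-A: 296a − 178b = 45.
Solving gives a = −0.10798, b = −0.43237.
Then c = 465 − a·-5 − b·695 = 764.96.
At (24, 324): z_contact = −2.6 − 140.1 + 764.96 = 622.3 m.
Depth below ground = 715 − 622.3 = 93 m.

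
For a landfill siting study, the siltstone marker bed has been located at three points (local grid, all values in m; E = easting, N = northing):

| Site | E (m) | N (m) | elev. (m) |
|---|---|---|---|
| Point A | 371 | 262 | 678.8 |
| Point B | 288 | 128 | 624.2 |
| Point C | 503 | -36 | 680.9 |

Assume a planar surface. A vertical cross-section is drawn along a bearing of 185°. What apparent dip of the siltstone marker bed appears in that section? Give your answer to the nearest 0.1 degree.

Two edge vectors: Point A→Point B = (-83, -134, -54.6), Point A→Point C = (132, -298, 2.1).
Normal n = (Point A→Point B) × (Point A→Point C) = (-16552.2, -7032.9, 42422).
So ∂z/∂E = −n_x/n_z = 0.39018 and ∂z/∂N = −n_y/n_z = 0.16578.
Unit vector along 185° is (sin 185°, cos 185°) = (-0.0872, -0.9962).
Slope in that direction = a·(-0.0872) + b·(-0.9962) = −0.19916.
Apparent dip = arctan|0.19916| = 11.3° (true dip is 23.0°, so apparent ≤ true as expected).

11.3°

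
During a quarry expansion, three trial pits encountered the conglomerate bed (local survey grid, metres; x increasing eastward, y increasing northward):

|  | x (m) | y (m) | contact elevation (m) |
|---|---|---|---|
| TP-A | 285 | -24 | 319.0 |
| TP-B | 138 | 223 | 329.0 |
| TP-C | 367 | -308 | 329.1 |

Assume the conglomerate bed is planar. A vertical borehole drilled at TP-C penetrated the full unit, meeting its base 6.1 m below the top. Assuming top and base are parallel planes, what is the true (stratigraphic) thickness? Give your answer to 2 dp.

Let the plane be z = a·x + b·y + c.
TP-B−TP-A: −147a + 247b = 10;  TP-C−TP-A: 82a − 284b = 10.1.
Solving gives a = −0.24819, b = −0.10723.
|∇z| = √(a²+b²) = 0.27037, so dip δ = arctan(0.27037) = 15.13°.
True thickness = vertical thickness × cos δ = 6.1 × cos 15.13° = 5.89 m.

5.89 m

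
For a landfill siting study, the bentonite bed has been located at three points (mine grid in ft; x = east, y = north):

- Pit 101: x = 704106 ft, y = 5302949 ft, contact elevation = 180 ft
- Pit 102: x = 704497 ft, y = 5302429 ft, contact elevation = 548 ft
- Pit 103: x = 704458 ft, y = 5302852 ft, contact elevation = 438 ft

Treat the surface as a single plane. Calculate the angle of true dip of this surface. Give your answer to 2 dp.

35.25°

Let the plane be z = a·x + b·y + c.
Pit 102−Pit 101: 391a − 520b = 368;  Pit 103−Pit 101: 352a − 97b = 258.
Solving gives a = 0.67853, b = −0.19749.
Gradient magnitude |∇z| = √(a² + b²) = √(0.46041 + 0.03900) = 0.70669.
True dip = arctan(0.70669) = 35.25°, dipping toward WNW (azimuth ≈ 286°).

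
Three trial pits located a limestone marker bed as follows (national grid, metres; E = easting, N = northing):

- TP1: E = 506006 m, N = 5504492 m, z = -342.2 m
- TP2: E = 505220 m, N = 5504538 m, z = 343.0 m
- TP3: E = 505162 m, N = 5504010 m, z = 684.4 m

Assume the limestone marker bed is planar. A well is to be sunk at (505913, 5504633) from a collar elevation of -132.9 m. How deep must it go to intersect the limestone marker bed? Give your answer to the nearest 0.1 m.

202.4 m

Two edge vectors: TP1→TP2 = (-786, 46, 685.2), TP1→TP3 = (-844, -482, 1026.6).
Normal n = (TP1→TP2) × (TP1→TP3) = (377490, 228598.8, 417676).
So ∂z/∂E = −n_x/n_z = −0.903786667 and ∂z/∂N = −n_y/n_z = −0.547311313.
Intercept c from TP1: -342.2 + 457321.48 + 3012670.74 = 3469650.02.
At (505913, 5504633): z_contact = −457237.42 − 3012747.92 + 3469650.02 = -335.32 m.
Depth below ground = -132.9 − (-335.32) = 202.4 m.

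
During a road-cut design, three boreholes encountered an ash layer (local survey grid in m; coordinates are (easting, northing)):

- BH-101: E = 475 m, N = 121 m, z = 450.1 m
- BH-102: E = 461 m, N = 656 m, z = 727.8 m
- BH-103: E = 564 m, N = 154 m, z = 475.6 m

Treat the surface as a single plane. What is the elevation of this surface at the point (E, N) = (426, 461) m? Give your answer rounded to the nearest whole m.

623 m

Two edge vectors: BH-101→BH-102 = (-14, 535, 277.7), BH-101→BH-103 = (89, 33, 25.5).
Normal n = (BH-101→BH-102) × (BH-101→BH-103) = (4478.4, 25072.3, -48077).
So ∂z/∂E = −n_x/n_z = 0.09315 and ∂z/∂N = −n_y/n_z = 0.52150.
Intercept c from BH-101: 450.1 − 44.25 − 63.10 = 342.75.
At (426, 461): z = 39.7 + 240.4 + 342.75 = 622.8 m.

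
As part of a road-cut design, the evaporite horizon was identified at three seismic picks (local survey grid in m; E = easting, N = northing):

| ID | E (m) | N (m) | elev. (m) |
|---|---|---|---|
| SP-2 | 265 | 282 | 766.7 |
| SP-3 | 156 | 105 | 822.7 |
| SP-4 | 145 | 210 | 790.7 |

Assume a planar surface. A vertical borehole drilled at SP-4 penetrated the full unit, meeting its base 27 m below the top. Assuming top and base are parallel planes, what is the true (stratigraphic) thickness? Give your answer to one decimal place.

Let the plane be z = a·E + b·N + c.
SP-3−SP-2: −109a − 177b = 56;  SP-4−SP-2: −120a − 72b = 24.
Solving gives a = −0.01613, b = −0.30645.
|∇z| = √(a²+b²) = 0.30688, so dip δ = arctan(0.30688) = 17.06°.
True thickness = vertical thickness × cos δ = 27 × cos 17.06° = 25.8 m.

25.8 m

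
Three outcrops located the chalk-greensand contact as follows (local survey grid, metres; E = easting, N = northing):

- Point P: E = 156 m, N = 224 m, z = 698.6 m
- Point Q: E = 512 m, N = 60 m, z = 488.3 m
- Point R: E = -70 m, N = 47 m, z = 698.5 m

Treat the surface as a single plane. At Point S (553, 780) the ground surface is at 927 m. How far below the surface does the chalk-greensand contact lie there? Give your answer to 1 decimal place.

111.7 m

Two edge vectors: Point P→Point Q = (356, -164, -210.3), Point P→Point R = (-226, -177, -0.1).
Normal n = (Point P→Point Q) × (Point P→Point R) = (-37206.7, 47563.4, -100076).
So ∂z/∂E = −n_x/n_z = −0.37178 and ∂z/∂N = −n_y/n_z = 0.47527.
Intercept c from Point P: 698.6 + 58.00 − 106.46 = 650.14.
At (553, 780): z_contact = −205.60 + 370.71 + 650.14 = 815.25 m.
Depth below ground = 927 − 815.25 = 111.7 m.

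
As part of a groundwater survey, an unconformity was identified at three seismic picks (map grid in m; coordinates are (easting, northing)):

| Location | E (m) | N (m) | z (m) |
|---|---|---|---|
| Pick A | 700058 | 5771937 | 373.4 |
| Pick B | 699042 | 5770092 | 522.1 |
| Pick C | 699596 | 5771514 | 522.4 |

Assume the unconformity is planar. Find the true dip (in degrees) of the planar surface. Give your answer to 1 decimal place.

Let the plane be z = a·E + b·N + c.
Pick B−Pick A: −1016a − 1845b = 148.7;  Pick C−Pick A: −462a − 423b = 149.
Solving gives a = −0.50164, b = 0.19565.
Gradient magnitude |∇z| = √(a² + b²) = √(0.25164 + 0.03828) = 0.53844.
True dip = arctan(0.53844) = 28.3°, dipping toward ESE (azimuth ≈ 111°).

28.3°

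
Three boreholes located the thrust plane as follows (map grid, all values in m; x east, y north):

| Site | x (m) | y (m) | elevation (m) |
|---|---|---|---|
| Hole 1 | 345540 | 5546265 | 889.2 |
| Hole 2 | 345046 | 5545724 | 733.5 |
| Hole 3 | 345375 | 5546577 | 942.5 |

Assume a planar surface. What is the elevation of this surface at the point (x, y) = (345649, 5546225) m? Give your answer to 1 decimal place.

889.5 m

Let the plane be z = a·x + b·y + c.
Hole 2−Hole 1: −494a − 541b = −155.7;  Hole 3−Hole 1: −165a + 312b = 53.3.
Solving gives a = 0.081116137, b = 0.213731291.
Then c = 889.2 − a·345540 − b·5546265 = −1212550.05.
At (345649, 5546225): z = 28037.7 + 1185401.8 − 1212550.05 = 889.5 m.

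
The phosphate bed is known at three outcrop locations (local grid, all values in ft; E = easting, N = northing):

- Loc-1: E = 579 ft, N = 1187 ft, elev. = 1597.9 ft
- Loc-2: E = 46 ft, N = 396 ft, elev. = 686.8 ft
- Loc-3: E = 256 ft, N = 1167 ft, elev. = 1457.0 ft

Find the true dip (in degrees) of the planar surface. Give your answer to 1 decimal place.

Let the plane be z = a·E + b·N + c.
Loc-2−Loc-1: −533a − 791b = −911.1;  Loc-3−Loc-1: −323a − 20b = −140.9.
Solving gives a = 0.38079, b = 0.89525.
Gradient magnitude |∇z| = √(a² + b²) = √(0.14500 + 0.80146) = 0.97286.
True dip = arctan(0.97286) = 44.2°, dipping toward SSW (azimuth ≈ 203°).

44.2°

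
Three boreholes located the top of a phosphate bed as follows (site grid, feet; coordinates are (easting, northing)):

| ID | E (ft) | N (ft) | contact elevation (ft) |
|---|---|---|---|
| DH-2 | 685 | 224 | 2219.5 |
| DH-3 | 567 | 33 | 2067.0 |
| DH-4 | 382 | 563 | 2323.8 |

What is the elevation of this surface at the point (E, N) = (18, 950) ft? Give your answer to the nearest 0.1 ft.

2437.0 ft

Two edge vectors: DH-2→DH-3 = (-118, -191, -152.5), DH-2→DH-4 = (-303, 339, 104.3).
Normal n = (DH-2→DH-3) × (DH-2→DH-4) = (31776.2, 58514.9, -97875).
So ∂z/∂E = −n_x/n_z = 0.32466 and ∂z/∂N = −n_y/n_z = 0.59785.
Intercept c from DH-2: 2219.5 − 222.39 − 133.92 = 1863.19.
At (18, 950): z = 5.8 + 568.0 + 1863.19 = 2437.0 ft.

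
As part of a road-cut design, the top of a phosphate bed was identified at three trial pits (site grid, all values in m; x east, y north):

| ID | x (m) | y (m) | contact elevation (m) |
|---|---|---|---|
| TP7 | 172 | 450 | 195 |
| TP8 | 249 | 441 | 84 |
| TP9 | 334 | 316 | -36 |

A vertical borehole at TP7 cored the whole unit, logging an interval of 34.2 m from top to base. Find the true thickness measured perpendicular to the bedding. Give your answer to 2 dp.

Two edge vectors: TP7→TP8 = (77, -9, -111), TP7→TP9 = (162, -134, -231).
Normal n = (TP7→TP8) × (TP7→TP9) = (-12795, -195, -8860).
So ∂z/∂x = −n_x/n_z = −1.44413 and ∂z/∂y = −n_y/n_z = −0.02201.
|∇z| = √(a²+b²) = 1.44430, so dip δ = arctan(1.44430) = 55.30°.
True thickness = vertical thickness × cos δ = 34.2 × cos 55.30° = 19.47 m.

19.47 m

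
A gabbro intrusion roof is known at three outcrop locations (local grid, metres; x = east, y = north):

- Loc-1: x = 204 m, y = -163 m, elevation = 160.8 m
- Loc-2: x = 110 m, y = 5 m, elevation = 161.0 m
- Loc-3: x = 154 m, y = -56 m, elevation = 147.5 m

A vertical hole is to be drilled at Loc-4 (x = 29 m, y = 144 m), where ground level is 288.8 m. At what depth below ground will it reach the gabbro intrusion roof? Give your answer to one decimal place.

123.2 m

Let the plane be z = a·x + b·y + c.
Loc-2−Loc-1: −94a + 168b = 0.2;  Loc-3−Loc-1: −50a + 107b = −13.3.
Solving gives a = −1.36055, b = −0.76007.
Then c = 160.8 − a·204 − b·-163 = 314.46.
At (29, 144): z_contact = −39.46 − 109.45 + 314.46 = 165.55 m.
Depth below ground = 288.8 − 165.55 = 123.2 m.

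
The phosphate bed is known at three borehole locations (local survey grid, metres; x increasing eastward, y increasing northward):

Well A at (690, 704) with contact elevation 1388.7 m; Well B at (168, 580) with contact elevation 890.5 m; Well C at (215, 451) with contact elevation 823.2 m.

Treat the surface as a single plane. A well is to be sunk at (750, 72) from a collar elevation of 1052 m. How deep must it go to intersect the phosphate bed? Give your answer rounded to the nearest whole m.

123 m

Two edge vectors: Well A→Well B = (-522, -124, -498.2), Well A→Well C = (-475, -253, -565.5).
Normal n = (Well A→Well B) × (Well A→Well C) = (-55922.6, -58546, 73166).
So ∂z/∂x = −n_x/n_z = 0.76432 and ∂z/∂y = −n_y/n_z = 0.80018.
Intercept c from Well A: 1388.7 − 527.38 − 563.33 = 297.99.
At (750, 72): z_contact = 573.2 + 57.6 + 297.99 = 928.8 m.
Depth below ground = 1052 − 928.8 = 123 m.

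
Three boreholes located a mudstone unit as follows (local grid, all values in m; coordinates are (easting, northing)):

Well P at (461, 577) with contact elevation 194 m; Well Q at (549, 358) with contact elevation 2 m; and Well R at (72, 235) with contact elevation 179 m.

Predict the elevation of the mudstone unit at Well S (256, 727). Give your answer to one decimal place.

Let the plane be z = a·E + b·N + c.
Well Q−Well P: 88a − 219b = −192;  Well R−Well P: −389a − 342b = −15.
Solving gives a = −0.54108, b = 0.65929.
Then c = 194 − a·461 − b·577 = 63.02.
At (256, 727): z = −138.5 + 479.3 + 63.02 = 403.8 m.

403.8 m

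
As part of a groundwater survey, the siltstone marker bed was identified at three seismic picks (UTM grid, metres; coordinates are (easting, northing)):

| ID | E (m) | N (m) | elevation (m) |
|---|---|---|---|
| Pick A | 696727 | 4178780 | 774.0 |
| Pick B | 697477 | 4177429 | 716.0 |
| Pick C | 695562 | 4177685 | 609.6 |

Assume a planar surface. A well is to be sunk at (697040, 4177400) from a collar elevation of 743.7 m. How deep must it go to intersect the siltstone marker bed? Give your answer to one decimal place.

Let the plane be z = a·E + b·N + c.
Pick B−Pick A: 750a − 1351b = −58;  Pick C−Pick A: −1165a − 1095b = −164.4.
Solving gives a = 0.066214394, b = 0.079689708.
Then c = 774 − a·696727 − b·4178780 = −378365.12.
At (697040, 4177400): z_contact = 46154.08 + 332895.79 − 378365.12 = 684.75 m.
Depth below ground = 743.7 − 684.75 = 58.9 m.

58.9 m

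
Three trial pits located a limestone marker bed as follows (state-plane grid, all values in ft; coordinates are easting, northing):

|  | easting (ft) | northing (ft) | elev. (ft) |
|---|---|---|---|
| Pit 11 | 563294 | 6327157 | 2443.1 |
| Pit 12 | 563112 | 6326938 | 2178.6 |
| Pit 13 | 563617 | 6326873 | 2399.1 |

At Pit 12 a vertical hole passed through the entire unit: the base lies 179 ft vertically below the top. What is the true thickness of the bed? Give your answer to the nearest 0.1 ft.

130.9 ft

Two edge vectors: Pit 11→Pit 12 = (-182, -219, -264.5), Pit 11→Pit 13 = (323, -284, -44).
Normal n = (Pit 11→Pit 12) × (Pit 11→Pit 13) = (-65482, -93441.5, 122425).
So ∂z/∂easting = −n_x/n_z = 0.53487 and ∂z/∂northing = −n_y/n_z = 0.76326.
|∇z| = √(a²+b²) = 0.93201, so dip δ = arctan(0.93201) = 42.98°.
True thickness = vertical thickness × cos δ = 179 × cos 42.98° = 130.9 ft.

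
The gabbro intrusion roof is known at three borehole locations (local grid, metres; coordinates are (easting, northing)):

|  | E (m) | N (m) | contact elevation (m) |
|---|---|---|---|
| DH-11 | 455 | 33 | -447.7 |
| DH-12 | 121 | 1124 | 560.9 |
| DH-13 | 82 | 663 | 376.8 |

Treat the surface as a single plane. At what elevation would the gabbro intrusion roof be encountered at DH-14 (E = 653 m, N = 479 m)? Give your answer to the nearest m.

-485 m

Two edge vectors: DH-11→DH-12 = (-334, 1091, 1008.6), DH-11→DH-13 = (-373, 630, 824.5).
Normal n = (DH-11→DH-12) × (DH-11→DH-13) = (264111.5, -100824.8, 196523).
So ∂z/∂E = −n_x/n_z = −1.34392 and ∂z/∂N = −n_y/n_z = 0.51304.
Intercept c from DH-11: -447.7 + 611.48 − 16.93 = 146.85.
At (653, 479): z = −877.6 + 245.7 + 146.85 = -485.0 m.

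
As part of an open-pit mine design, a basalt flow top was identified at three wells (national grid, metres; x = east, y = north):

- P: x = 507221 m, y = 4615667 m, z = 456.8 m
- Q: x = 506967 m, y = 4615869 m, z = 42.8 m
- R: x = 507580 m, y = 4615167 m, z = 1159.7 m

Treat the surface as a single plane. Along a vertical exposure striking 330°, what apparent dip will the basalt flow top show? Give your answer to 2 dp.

46.99°

Let the plane be z = a·x + b·y + c.
Q−P: −254a + 202b = −414;  R−P: 359a − 500b = 702.9.
Solving gives a = 1.19332, b = −0.54900.
Unit vector along 330° is (sin 330°, cos 330°) = (-0.5000, 0.8660).
Slope in that direction = a·(-0.5000) + b·(0.8660) = −1.07211.
Apparent dip = arctan|1.07211| = 46.99° (true dip is 52.7°, so apparent ≤ true as expected).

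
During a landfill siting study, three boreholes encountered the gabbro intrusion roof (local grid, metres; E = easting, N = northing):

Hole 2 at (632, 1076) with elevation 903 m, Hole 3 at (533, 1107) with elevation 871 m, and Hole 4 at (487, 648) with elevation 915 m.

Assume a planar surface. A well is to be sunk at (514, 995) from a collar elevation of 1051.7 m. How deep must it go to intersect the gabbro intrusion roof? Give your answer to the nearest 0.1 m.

172.2 m

Let the plane be z = a·E + b·N + c.
Hole 3−Hole 2: −99a + 31b = −32;  Hole 4−Hole 2: −145a − 428b = 12.
Solving gives a = 0.284294, b = −0.124352.
Then c = 903 − a·632 − b·1076 = 857.13.
At (514, 995): z_contact = 146.13 − 123.73 + 857.13 = 879.53 m.
Depth below ground = 1051.7 − 879.53 = 172.2 m.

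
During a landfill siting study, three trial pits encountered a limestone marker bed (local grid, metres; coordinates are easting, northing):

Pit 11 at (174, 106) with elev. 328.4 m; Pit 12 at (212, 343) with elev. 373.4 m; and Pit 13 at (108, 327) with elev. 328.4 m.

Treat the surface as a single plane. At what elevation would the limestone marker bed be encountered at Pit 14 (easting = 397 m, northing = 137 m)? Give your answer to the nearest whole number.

424 m

Two edge vectors: Pit 11→Pit 12 = (38, 237, 45), Pit 11→Pit 13 = (-66, 221, 0).
Normal n = (Pit 11→Pit 12) × (Pit 11→Pit 13) = (-9945, -2970, 24040).
So ∂z/∂easting = −n_x/n_z = 0.41369 and ∂z/∂northing = −n_y/n_z = 0.12354.
Intercept c from Pit 11: 328.4 − 71.98 − 13.10 = 243.32.
At (397, 137): z = 164.2 + 16.9 + 243.32 = 424.5 m.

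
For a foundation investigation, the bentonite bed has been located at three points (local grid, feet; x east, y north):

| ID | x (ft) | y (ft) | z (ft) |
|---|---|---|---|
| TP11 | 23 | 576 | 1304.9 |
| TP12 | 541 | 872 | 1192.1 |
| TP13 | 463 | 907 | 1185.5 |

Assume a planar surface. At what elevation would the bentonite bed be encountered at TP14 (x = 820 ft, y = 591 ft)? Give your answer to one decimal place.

1261.9 ft

Let the plane be z = a·x + b·y + c.
TP12−TP11: 518a + 296b = −112.8;  TP13−TP11: 440a + 331b = −119.4.
Solving gives a = −0.04839, b = −0.29640.
Then c = 1304.9 − a·23 − b·576 = 1476.74.
At (820, 591): z = −39.7 − 175.2 + 1476.74 = 1261.9 ft.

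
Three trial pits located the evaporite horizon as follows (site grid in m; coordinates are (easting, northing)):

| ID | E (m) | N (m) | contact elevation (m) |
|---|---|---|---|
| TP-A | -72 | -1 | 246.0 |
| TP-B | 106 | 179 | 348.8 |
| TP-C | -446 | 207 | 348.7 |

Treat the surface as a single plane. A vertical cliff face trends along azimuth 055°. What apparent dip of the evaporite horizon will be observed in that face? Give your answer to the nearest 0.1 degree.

Two edge vectors: TP-A→TP-B = (178, 180, 102.8), TP-A→TP-C = (-374, 208, 102.7).
Normal n = (TP-A→TP-B) × (TP-A→TP-C) = (-2896.4, -56727.8, 104344).
So ∂z/∂E = −n_x/n_z = 0.02776 and ∂z/∂N = −n_y/n_z = 0.54366.
Unit vector along 055° is (sin 55°, cos 55°) = (0.8192, 0.5736).
Slope in that direction = a·(0.8192) + b·(0.5736) = 0.33457.
Apparent dip = arctan|0.33457| = 18.5° (true dip is 28.6°, so apparent ≤ true as expected).

18.5°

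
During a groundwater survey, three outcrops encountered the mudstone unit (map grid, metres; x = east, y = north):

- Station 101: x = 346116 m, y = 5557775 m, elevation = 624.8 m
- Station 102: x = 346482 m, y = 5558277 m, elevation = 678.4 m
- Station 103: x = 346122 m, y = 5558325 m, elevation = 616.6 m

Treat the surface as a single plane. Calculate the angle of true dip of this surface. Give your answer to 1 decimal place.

Let the plane be z = a·x + b·y + c.
Station 102−Station 101: 366a + 502b = 53.6;  Station 103−Station 101: 6a + 550b = −8.2.
Solving gives a = 0.16943, b = −0.01676.
Gradient magnitude |∇z| = √(a² + b²) = √(0.02871 + 0.00028) = 0.17026.
True dip = arctan(0.17026) = 9.7°, dipping toward W (azimuth ≈ 276°).

9.7°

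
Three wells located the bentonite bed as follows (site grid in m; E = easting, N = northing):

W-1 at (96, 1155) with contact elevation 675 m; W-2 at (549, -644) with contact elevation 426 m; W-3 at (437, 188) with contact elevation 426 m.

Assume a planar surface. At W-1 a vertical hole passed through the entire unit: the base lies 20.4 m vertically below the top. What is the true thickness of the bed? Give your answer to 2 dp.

13.11 m

Two edge vectors: W-1→W-2 = (453, -1799, -249), W-1→W-3 = (341, -967, -249).
Normal n = (W-1→W-2) × (W-1→W-3) = (207168, 27888, 175408).
So ∂z/∂E = −n_x/n_z = −1.18106 and ∂z/∂N = −n_y/n_z = −0.15899.
|∇z| = √(a²+b²) = 1.19172, so dip δ = arctan(1.19172) = 50.00°.
True thickness = vertical thickness × cos δ = 20.4 × cos 50.00° = 13.11 m.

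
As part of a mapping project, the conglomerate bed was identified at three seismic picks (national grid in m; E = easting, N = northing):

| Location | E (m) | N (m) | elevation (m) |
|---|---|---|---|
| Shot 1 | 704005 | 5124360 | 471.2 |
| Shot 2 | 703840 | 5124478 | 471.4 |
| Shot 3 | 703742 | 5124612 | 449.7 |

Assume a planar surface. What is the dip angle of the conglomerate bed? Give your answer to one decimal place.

22.8°

Two edge vectors: Shot 1→Shot 2 = (-165, 118, 0.2), Shot 1→Shot 3 = (-263, 252, -21.5).
Normal n = (Shot 1→Shot 2) × (Shot 1→Shot 3) = (-2587.4, -3600.1, -10546).
So ∂z/∂E = −n_x/n_z = −0.24534 and ∂z/∂N = −n_y/n_z = −0.34137.
Gradient magnitude |∇z| = √(a² + b²) = √(0.06019 + 0.11653) = 0.42039.
True dip = arctan(0.42039) = 22.8°, dipping toward NE (azimuth ≈ 036°).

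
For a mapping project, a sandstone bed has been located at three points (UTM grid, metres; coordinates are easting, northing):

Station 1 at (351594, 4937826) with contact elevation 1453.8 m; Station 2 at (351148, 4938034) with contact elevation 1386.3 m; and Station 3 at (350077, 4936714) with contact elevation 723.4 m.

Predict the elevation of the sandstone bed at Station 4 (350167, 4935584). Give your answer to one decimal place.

Let the plane be z = a·easting + b·northing + c.
Station 2−Station 1: −446a + 208b = −67.5;  Station 3−Station 1: −1517a − 1112b = −730.4.
Solving gives a = 0.279712331, b = 0.275248556.
Then c = 1453.8 − a·351594 − b·4937826 = −1456020.85.
At (350167, 4935584): z = 97946.0 + 1358512.4 − 1456020.85 = 437.5 m.

437.5 m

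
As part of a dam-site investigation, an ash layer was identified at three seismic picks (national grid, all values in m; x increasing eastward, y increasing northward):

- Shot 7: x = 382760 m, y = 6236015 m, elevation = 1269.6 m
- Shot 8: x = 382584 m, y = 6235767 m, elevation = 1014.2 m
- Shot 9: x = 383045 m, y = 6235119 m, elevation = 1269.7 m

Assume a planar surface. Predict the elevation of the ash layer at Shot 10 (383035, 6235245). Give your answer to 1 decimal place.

Let the plane be z = a·x + b·y + c.
Shot 8−Shot 7: −176a − 248b = −255.4;  Shot 9−Shot 7: 285a − 896b = 0.1.
Solving gives a = 1.002133324, b = 0.318647318.
Then c = 1269.6 − a·382760 − b·6236015 = −2369396.41.
At (383035, 6235245): z = 383852.1 + 1986844.1 − 2369396.41 = 1299.8 m.

1299.8 m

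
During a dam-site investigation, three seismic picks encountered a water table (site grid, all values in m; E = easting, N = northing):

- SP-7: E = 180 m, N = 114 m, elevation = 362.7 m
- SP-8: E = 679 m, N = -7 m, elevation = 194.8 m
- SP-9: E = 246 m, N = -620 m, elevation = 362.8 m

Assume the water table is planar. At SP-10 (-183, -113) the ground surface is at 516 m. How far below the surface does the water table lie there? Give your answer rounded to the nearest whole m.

21 m

Two edge vectors: SP-7→SP-8 = (499, -121, -167.9), SP-7→SP-9 = (66, -734, 0.1).
Normal n = (SP-7→SP-8) × (SP-7→SP-9) = (-123250.7, -11131.3, -358280).
So ∂z/∂E = −n_x/n_z = −0.34401 and ∂z/∂N = −n_y/n_z = −0.03107.
Intercept c from SP-7: 362.7 + 61.92 + 3.54 = 428.16.
At (-183, -113): z_contact = 63.0 + 3.5 + 428.16 = 494.6 m.
Depth below ground = 516 − 494.6 = 21 m.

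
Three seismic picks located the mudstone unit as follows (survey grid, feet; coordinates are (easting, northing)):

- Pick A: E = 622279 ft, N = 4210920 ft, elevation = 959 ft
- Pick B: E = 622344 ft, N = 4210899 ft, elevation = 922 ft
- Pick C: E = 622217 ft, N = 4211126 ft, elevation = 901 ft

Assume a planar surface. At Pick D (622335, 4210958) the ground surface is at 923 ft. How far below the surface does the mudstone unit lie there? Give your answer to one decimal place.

24.0 ft

Two edge vectors: Pick A→Pick B = (65, -21, -37), Pick A→Pick C = (-62, 206, -58).
Normal n = (Pick A→Pick B) × (Pick A→Pick C) = (8840, 6064, 12088).
So ∂z/∂E = −n_x/n_z = −0.731303772 and ∂z/∂N = −n_y/n_z = −0.501654533.
Intercept c from Pick A: 959 + 455074.98 + 2112427.11 = 2568461.09.
At (622335, 4210958): z_contact = −455115.93 − 2112446.17 + 2568461.09 = 898.98 ft.
Depth below ground = 923 − 898.98 = 24.0 ft.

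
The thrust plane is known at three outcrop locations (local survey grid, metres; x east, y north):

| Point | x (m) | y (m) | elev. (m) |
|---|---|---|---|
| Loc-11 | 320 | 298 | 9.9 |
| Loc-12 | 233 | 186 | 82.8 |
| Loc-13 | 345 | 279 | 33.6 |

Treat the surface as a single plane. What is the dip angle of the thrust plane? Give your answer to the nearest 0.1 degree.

Two edge vectors: Loc-11→Loc-12 = (-87, -112, 72.9), Loc-11→Loc-13 = (25, -19, 23.7).
Normal n = (Loc-11→Loc-12) × (Loc-11→Loc-13) = (-1269.3, 3884.4, 4453).
So ∂z/∂x = −n_x/n_z = 0.28504 and ∂z/∂y = −n_y/n_z = −0.87231.
Gradient magnitude |∇z| = √(a² + b²) = √(0.08125 + 0.76093) = 0.91770.
True dip = arctan(0.91770) = 42.5°, dipping toward NNW (azimuth ≈ 342°).

42.5°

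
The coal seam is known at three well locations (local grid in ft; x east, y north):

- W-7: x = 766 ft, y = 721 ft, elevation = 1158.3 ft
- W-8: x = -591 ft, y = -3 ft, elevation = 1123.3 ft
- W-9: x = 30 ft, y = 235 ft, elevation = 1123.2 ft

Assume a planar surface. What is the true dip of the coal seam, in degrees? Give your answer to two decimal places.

10.48°

Two edge vectors: W-7→W-8 = (-1357, -724, -35), W-7→W-9 = (-736, -486, -35.1).
Normal n = (W-7→W-8) × (W-7→W-9) = (8402.4, -21870.7, 126638).
So ∂z/∂x = −n_x/n_z = −0.06635 and ∂z/∂y = −n_y/n_z = 0.17270.
Gradient magnitude |∇z| = √(a² + b²) = √(0.00440 + 0.02983) = 0.18501.
True dip = arctan(0.18501) = 10.48°, dipping toward SSE (azimuth ≈ 159°).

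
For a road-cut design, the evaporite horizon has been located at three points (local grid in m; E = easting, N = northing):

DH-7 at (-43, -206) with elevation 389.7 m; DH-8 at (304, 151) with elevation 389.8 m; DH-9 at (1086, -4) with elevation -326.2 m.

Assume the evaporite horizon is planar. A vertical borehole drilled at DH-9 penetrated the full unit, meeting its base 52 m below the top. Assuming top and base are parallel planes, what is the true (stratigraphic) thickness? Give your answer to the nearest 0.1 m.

35.5 m

Let the plane be z = a·E + b·N + c.
DH-8−DH-7: 347a + 357b = 0.1;  DH-9−DH-7: 1129a + 202b = −715.9.
Solving gives a = −0.76765, b = 0.74643.
|∇z| = √(a²+b²) = 1.07072, so dip δ = arctan(1.07072) = 46.96°.
True thickness = vertical thickness × cos δ = 52 × cos 46.96° = 35.5 m.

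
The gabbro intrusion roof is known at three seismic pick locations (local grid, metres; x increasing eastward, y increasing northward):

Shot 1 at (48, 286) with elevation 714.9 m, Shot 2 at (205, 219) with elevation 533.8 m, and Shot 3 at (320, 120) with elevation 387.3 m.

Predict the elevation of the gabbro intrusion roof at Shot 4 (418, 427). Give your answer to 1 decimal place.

Let the plane be z = a·x + b·y + c.
Shot 2−Shot 1: 157a − 67b = −181.1;  Shot 3−Shot 1: 272a − 166b = −327.6.
Solving gives a = −1.03514, b = 0.27737.
Then c = 714.9 − a·48 − b·286 = 685.26.
At (418, 427): z = −432.7 + 118.4 + 685.26 = 371.0 m.

371.0 m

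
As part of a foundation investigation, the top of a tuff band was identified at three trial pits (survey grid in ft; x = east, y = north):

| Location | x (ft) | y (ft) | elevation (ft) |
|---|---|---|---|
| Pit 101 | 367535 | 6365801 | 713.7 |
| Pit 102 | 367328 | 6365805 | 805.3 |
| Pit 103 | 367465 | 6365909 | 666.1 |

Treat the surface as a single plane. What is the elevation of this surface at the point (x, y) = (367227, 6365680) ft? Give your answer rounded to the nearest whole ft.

Two edge vectors: Pit 101→Pit 102 = (-207, 4, 91.6), Pit 101→Pit 103 = (-70, 108, -47.6).
Normal n = (Pit 101→Pit 102) × (Pit 101→Pit 103) = (-10083.2, -16265.2, -22076).
So ∂z/∂x = −n_x/n_z = −0.45674941 and ∂z/∂y = −n_y/n_z = −0.73678203.
Intercept c from Pit 101: 713.7 + 167871.39 + 4690207.76 = 4858792.85.
At (367227, 6365680): z = −167730.7 − 4690118.6 + 4858792.85 = 943.5 ft.

944 ft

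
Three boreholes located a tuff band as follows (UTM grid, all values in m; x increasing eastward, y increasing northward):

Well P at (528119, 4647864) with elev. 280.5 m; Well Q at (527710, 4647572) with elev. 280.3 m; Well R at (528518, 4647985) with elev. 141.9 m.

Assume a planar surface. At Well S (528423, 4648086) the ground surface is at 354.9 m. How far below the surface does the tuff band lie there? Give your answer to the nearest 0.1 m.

Let the plane be z = a·x + b·y + c.
Well Q−Well P: −409a − 292b = −0.2;  Well R−Well P: 399a + 121b = −138.6.
Solving gives a = −0.604237604, b = 0.847031439.
Then c = 280.5 − a·528119 − b·4647864 = −3617497.07.
At (528423, 4648086): z_contact = −319293.05 + 3937074.97 − 3617497.07 = 284.85 m.
Depth below ground = 354.9 − 284.85 = 70.0 m.

70.0 m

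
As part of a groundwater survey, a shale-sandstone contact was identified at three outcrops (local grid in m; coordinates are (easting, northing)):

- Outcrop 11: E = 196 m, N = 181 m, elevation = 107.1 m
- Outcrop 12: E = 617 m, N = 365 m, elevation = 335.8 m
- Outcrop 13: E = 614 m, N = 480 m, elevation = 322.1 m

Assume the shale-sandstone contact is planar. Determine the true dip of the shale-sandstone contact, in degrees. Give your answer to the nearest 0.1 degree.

30.9°

Two edge vectors: Outcrop 11→Outcrop 12 = (421, 184, 228.7), Outcrop 11→Outcrop 13 = (418, 299, 215).
Normal n = (Outcrop 11→Outcrop 12) × (Outcrop 11→Outcrop 13) = (-28821.3, 5081.6, 48967).
So ∂z/∂E = −n_x/n_z = 0.58859 and ∂z/∂N = −n_y/n_z = −0.10378.
Gradient magnitude |∇z| = √(a² + b²) = √(0.34643 + 0.01077) = 0.59766.
True dip = arctan(0.59766) = 30.9°, dipping toward W (azimuth ≈ 280°).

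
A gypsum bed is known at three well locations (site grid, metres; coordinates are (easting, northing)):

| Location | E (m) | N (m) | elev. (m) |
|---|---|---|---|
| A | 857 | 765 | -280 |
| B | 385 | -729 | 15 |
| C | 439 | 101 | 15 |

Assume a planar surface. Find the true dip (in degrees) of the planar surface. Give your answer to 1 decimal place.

Two edge vectors: A→B = (-472, -1494, 295), A→C = (-418, -664, 295).
Normal n = (A→B) × (A→C) = (-244850, 15930, -311084).
So ∂z/∂E = −n_x/n_z = −0.78709 and ∂z/∂N = −n_y/n_z = 0.05121.
Gradient magnitude |∇z| = √(a² + b²) = √(0.61951 + 0.00262) = 0.78875.
True dip = arctan(0.78875) = 38.3°, dipping toward E (azimuth ≈ 094°).

38.3°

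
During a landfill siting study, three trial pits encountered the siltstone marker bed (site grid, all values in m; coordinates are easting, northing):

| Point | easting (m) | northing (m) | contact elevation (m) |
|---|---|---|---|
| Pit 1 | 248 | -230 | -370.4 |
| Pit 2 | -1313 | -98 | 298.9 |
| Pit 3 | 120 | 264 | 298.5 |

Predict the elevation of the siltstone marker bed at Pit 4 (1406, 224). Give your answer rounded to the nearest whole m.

-166 m

Let the plane be z = a·easting + b·northing + c.
Pit 2−Pit 1: −1561a + 132b = 669.3;  Pit 3−Pit 1: −128a + 494b = 668.9.
Solving gives a = −0.32130, b = 1.27080.
Then c = -370.4 − a·248 − b·-230 = 1.57.
At (1406, 224): z = −451.8 + 284.7 + 1.57 = -165.5 m.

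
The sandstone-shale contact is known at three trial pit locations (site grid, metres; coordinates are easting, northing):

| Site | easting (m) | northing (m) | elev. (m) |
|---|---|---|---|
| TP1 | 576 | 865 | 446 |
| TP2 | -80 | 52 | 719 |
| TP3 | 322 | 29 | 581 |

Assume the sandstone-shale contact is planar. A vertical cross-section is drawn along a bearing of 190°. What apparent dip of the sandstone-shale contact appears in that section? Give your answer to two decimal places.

6.59°

Let the plane be z = a·easting + b·northing + c.
TP2−TP1: −656a − 813b = 273;  TP3−TP1: −254a − 836b = 135.
Solving gives a = −0.34650, b = −0.05621.
Unit vector along 190° is (sin 190°, cos 190°) = (-0.1736, -0.9848).
Slope in that direction = a·(-0.1736) + b·(-0.9848) = 0.11552.
Apparent dip = arctan|0.11552| = 6.59° (true dip is 19.3°, so apparent ≤ true as expected).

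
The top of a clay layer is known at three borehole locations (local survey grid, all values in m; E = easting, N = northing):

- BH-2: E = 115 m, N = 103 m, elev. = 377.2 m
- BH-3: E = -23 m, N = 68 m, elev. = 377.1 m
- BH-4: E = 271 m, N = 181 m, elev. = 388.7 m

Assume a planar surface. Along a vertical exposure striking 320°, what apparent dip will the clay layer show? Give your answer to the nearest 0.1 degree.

Two edge vectors: BH-2→BH-3 = (-138, -35, -0.1), BH-2→BH-4 = (156, 78, 11.5).
Normal n = (BH-2→BH-3) × (BH-2→BH-4) = (-394.7, 1571.4, -5304).
So ∂z/∂E = −n_x/n_z = −0.07442 and ∂z/∂N = −n_y/n_z = 0.29627.
Unit vector along 320° is (sin 320°, cos 320°) = (-0.6428, 0.7660).
Slope in that direction = a·(-0.6428) + b·(0.7660) = 0.27479.
Apparent dip = arctan|0.27479| = 15.4° (true dip is 17.0°, so apparent ≤ true as expected).

15.4°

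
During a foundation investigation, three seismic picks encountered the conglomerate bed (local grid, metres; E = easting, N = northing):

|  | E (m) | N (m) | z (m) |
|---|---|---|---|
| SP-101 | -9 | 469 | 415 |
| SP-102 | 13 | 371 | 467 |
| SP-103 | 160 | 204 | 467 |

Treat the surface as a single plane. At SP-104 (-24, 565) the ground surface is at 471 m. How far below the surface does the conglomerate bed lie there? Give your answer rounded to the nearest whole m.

Two edge vectors: SP-101→SP-102 = (22, -98, 52), SP-101→SP-103 = (169, -265, 52).
Normal n = (SP-101→SP-102) × (SP-101→SP-103) = (8684, 7644, 10732).
So ∂z/∂E = −n_x/n_z = −0.80917 and ∂z/∂N = −n_y/n_z = −0.71226.
Intercept c from SP-101: 415 − 7.28 + 334.05 = 741.77.
At (-24, 565): z_contact = 19.4 − 402.4 + 741.77 = 358.8 m.
Depth below ground = 471 − 358.8 = 112 m.

112 m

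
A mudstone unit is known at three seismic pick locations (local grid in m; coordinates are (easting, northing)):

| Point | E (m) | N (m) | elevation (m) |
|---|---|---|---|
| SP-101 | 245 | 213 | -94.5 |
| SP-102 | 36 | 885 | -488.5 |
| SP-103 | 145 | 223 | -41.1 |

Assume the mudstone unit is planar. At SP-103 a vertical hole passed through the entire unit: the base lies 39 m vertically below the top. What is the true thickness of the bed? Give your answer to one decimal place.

27.7 m

Let the plane be z = a·E + b·N + c.
SP-102−SP-101: −209a + 672b = −394;  SP-103−SP-101: −100a + 10b = 53.4.
Solving gives a = −0.61165, b = −0.77654.
|∇z| = √(a²+b²) = 0.98850, so dip δ = arctan(0.98850) = 44.67°.
True thickness = vertical thickness × cos δ = 39 × cos 44.67° = 27.7 m.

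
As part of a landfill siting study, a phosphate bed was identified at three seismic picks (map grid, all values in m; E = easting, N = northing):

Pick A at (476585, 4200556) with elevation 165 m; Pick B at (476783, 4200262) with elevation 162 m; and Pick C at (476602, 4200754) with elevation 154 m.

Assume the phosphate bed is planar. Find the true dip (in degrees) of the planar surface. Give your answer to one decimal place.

Let the plane be z = a·E + b·N + c.
Pick B−Pick A: 198a − 294b = −3;  Pick C−Pick A: 17a + 198b = −11.
Solving gives a = −0.08660, b = −0.04812.
Gradient magnitude |∇z| = √(a² + b²) = √(0.00750 + 0.00232) = 0.09907.
True dip = arctan(0.09907) = 5.7°, dipping toward ENE (azimuth ≈ 061°).

5.7°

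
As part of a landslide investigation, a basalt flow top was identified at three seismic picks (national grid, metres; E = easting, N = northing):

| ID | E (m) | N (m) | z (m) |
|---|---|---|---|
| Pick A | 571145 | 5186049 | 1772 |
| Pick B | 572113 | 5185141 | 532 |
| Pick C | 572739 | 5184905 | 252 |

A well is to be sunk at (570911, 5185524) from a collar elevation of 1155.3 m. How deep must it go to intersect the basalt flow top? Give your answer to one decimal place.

189.9 m

Two edge vectors: Pick A→Pick B = (968, -908, -1240), Pick A→Pick C = (1594, -1144, -1520).
Normal n = (Pick A→Pick B) × (Pick A→Pick C) = (-38400, -505200, 339960).
So ∂z/∂E = −n_x/n_z = 0.112954465 and ∂z/∂N = −n_y/n_z = 1.486057183.
Intercept c from Pick A: 1772 − 64513.38 − 7706765.37 = −7769506.75.
At (570911, 5185524): z_contact = 64486.95 + 7705985.19 − 7769506.75 = 965.39 m.
Depth below ground = 1155.3 − 965.39 = 189.9 m.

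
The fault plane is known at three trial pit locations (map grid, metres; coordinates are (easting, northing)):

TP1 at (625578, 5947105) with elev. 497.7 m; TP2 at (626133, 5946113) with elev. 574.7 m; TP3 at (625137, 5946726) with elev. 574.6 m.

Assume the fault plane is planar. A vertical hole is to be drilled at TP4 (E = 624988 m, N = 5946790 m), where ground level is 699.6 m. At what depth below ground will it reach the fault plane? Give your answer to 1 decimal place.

Two edge vectors: TP1→TP2 = (555, -992, 77), TP1→TP3 = (-441, -379, 76.9).
Normal n = (TP1→TP2) × (TP1→TP3) = (-47101.8, -76636.5, -647817).
So ∂z/∂E = −n_x/n_z = −0.072708496 and ∂z/∂N = −n_y/n_z = −0.118299612.
Intercept c from TP1: 497.7 + 45484.84 + 703540.22 = 749522.75.
At (624988, 5946790): z_contact = −45441.94 − 703502.95 + 749522.75 = 577.86 m.
Depth below ground = 699.6 − 577.86 = 121.7 m.

121.7 m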